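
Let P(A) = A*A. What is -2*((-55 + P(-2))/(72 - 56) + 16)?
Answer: -205/8 ≈ -25.625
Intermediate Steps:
P(A) = A²
-2*((-55 + P(-2))/(72 - 56) + 16) = -2*((-55 + (-2)²)/(72 - 56) + 16) = -2*((-55 + 4)/16 + 16) = -2*(-51*1/16 + 16) = -2*(-51/16 + 16) = -2*205/16 = -205/8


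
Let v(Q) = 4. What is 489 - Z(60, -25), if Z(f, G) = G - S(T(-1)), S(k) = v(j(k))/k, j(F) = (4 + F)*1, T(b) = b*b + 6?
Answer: 3602/7 ≈ 514.57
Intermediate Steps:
T(b) = 6 + b**2 (T(b) = b**2 + 6 = 6 + b**2)
j(F) = 4 + F
S(k) = 4/k
Z(f, G) = -4/7 + G (Z(f, G) = G - 4/(6 + (-1)**2) = G - 4/(6 + 1) = G - 4/7 = -4/7 + G)
489 - Z(60, -25) = 489 - (-4/7 - 25) = 489 - 1*(-179/7) = 489 + 179/7 = 3602/7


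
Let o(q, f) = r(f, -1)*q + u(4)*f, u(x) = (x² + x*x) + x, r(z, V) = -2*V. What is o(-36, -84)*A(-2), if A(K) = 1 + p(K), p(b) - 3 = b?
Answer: -6192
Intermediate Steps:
p(b) = 3 + b
u(x) = x + 2*x² (u(x) = (x² + x²) + x = 2*x² + x = x + 2*x²)
o(q, f) = 2*q + 36*f (o(q, f) = (-2*(-1))*q + (4*(1 + 2*4))*f = 2*q + (4*(1 + 8))*f = 2*q + (4*9)*f = 2*q + 36*f)
A(K) = 4 + K (A(K) = 1 + (3 + K) = 4 + K)
o(-36, -84)*A(-2) = (2*(-36) + 36*(-84))*(4 - 2) = (-72 - 3024)*2 = -3096*2 = -6192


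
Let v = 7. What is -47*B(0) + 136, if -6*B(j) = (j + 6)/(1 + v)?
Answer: 1135/8 ≈ 141.88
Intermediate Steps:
B(j) = -1/8 - j/48 (B(j) = -(j + 6)/(6*(1 + 7)) = -(6 + j)/(6*8) = -(3/4 + j/8)/6 = -1/8 - j/48)
-47*B(0) + 136 = -47*(-1/8 - 1/48*0) + 136 = -47*(-1/8 + 0) + 136 = -47*(-1/8) + 136 = 47/8 + 136 = 1135/8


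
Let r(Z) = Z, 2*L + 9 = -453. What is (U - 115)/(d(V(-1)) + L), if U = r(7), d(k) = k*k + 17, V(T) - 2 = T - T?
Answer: 18/35 ≈ 0.51429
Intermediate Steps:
V(T) = 2 (V(T) = 2 + (T - T) = 2 + 0 = 2)
d(k) = 17 + k² (d(k) = k² + 17 = 17 + k²)
L = -231 (L = -9/2 + (½)*(-453) = -9/2 - 453/2 = -231)
U = 7
(U - 115)/(d(V(-1)) + L) = (7 - 115)/((17 + 2²) - 231) = -108/((17 + 4) - 231) = -108/(21 - 231) = -108/(-210) = -108*(-1/210) = 18/35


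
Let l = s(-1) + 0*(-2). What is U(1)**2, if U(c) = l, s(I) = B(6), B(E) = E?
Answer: 36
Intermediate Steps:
s(I) = 6
l = 6 (l = 6 + 0*(-2) = 6 + 0 = 6)
U(c) = 6
U(1)**2 = 6**2 = 36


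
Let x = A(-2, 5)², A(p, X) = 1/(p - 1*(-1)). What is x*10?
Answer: 10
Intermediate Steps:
A(p, X) = 1/(1 + p) (A(p, X) = 1/(p + 1) = 1/(1 + p))
x = 1 (x = (1/(1 - 2))² = (1/(-1))² = (-1)² = 1)
x*10 = 1*10 = 10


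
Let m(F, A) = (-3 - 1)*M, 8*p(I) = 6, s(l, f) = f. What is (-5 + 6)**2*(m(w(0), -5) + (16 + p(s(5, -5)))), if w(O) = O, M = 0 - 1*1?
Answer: 83/4 ≈ 20.750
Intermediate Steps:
p(I) = 3/4 (p(I) = (1/8)*6 = 3/4)
M = -1 (M = 0 - 1 = -1)
m(F, A) = 4 (m(F, A) = (-3 - 1)*(-1) = -4*(-1) = 4)
(-5 + 6)**2*(m(w(0), -5) + (16 + p(s(5, -5)))) = (-5 + 6)**2*(4 + (16 + 3/4)) = 1**2*(4 + 67/4) = 1*(83/4) = 83/4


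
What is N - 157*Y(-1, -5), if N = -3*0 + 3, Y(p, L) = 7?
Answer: -1096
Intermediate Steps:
N = 3 (N = 0 + 3 = 3)
N - 157*Y(-1, -5) = 3 - 157*7 = 3 - 1099 = -1096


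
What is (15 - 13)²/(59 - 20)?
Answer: 4/39 ≈ 0.10256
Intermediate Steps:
(15 - 13)²/(59 - 20) = 2²/39 = (1/39)*4 = 4/39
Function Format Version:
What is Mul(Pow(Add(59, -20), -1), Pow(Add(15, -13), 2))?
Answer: Rational(4, 39) ≈ 0.10256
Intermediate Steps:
Mul(Pow(Add(59, -20), -1), Pow(Add(15, -13), 2)) = Mul(Pow(39, -1), Pow(2, 2)) = Mul(Rational(1, 39), 4) = Rational(4, 39)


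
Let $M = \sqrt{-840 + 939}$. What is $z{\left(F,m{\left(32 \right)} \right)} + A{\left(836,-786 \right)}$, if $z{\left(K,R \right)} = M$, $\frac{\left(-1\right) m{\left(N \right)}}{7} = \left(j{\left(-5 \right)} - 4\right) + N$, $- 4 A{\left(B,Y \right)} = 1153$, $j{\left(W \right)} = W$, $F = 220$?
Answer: $- \frac{1153}{4} + 3 \sqrt{11} \approx -278.3$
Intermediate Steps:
$A{\left(B,Y \right)} = - \frac{1153}{4}$ ($A{\left(B,Y \right)} = \left(- \frac{1}{4}\right) 1153 = - \frac{1153}{4}$)
$M = 3 \sqrt{11}$ ($M = \sqrt{99} = 3 \sqrt{11} \approx 9.9499$)
$m{\left(N \right)} = 63 - 7 N$ ($m{\left(N \right)} = - 7 \left(\left(-5 - 4\right) + N\right) = - 7 \left(-9 + N\right) = 63 - 7 N$)
$z{\left(K,R \right)} = 3 \sqrt{11}$
$z{\left(F,m{\left(32 \right)} \right)} + A{\left(836,-786 \right)} = 3 \sqrt{11} - \frac{1153}{4} = - \frac{1153}{4} + 3 \sqrt{11}$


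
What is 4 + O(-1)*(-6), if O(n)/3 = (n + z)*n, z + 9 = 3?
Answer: -122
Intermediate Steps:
z = -6 (z = -9 + 3 = -6)
O(n) = 3*n*(-6 + n) (O(n) = 3*((n - 6)*n) = 3*((-6 + n)*n) = 3*(n*(-6 + n)) = 3*n*(-6 + n))
4 + O(-1)*(-6) = 4 + (3*(-1)*(-6 - 1))*(-6) = 4 + (3*(-1)*(-7))*(-6) = 4 + 21*(-6) = 4 - 126 = -122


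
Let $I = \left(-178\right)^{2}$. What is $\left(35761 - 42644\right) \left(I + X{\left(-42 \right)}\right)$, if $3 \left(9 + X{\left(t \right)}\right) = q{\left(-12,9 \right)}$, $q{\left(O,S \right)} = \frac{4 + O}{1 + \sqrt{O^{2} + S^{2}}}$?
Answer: $- \frac{1308107267}{6} \approx -2.1802 \cdot 10^{8}$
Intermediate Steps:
$I = 31684$
$q{\left(O,S \right)} = \frac{4 + O}{1 + \sqrt{O^{2} + S^{2}}}$
$X{\left(t \right)} = - \frac{55}{6}$ ($X{\left(t \right)} = -9 + \frac{\frac{1}{1 + \sqrt{\left(-12\right)^{2} + 9^{2}}} \left(4 - 12\right)}{3} = -9 + \frac{\frac{1}{1 + \sqrt{144 + 81}} \left(-8\right)}{3} = -9 + \frac{\frac{1}{1 + \sqrt{225}} \left(-8\right)}{3} = -9 + \frac{\frac{1}{1 + 15} \left(-8\right)}{3} = -9 + \frac{\frac{1}{16} \left(-8\right)}{3} = -9 + \frac{1}{3} \left(- \frac{1}{2}\right) = -9 - \frac{1}{6} = - \frac{55}{6}$)
$\left(35761 - 42644\right) \left(I + X{\left(-42 \right)}\right) = \left(35761 - 42644\right) \left(31684 - \frac{55}{6}\right) = \left(-6883\right) \frac{190049}{6} = - \frac{1308107267}{6}$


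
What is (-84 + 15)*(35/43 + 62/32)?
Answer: -130617/688 ≈ -189.85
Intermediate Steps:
(-84 + 15)*(35/43 + 62/32) = -69*(35*(1/43) + 62*(1/32)) = -69*(35/43 + 31/16) = -69*1893/688 = -130617/688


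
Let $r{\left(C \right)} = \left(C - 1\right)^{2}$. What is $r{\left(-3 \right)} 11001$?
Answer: $176016$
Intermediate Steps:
$r{\left(C \right)} = \left(-1 + C\right)^{2}$
$r{\left(-3 \right)} 11001 = \left(-1 - 3\right)^{2} \cdot 11001 = \left(-4\right)^{2} \cdot 11001 = 16 \cdot 11001 = 176016$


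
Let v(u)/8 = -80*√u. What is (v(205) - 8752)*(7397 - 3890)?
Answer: -30693264 - 2244480*√205 ≈ -6.2829e+7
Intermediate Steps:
v(u) = -640*√u (v(u) = 8*(-80*√u) = -640*√u)
(v(205) - 8752)*(7397 - 3890) = (-640*√205 - 8752)*(7397 - 3890) = (-8752 - 640*√205)*3507 = -30693264 - 2244480*√205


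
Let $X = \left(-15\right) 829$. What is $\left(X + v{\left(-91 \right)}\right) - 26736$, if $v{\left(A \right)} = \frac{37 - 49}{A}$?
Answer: $- \frac{3564549}{91} \approx -39171.0$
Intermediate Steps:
$X = -12435$
$v{\left(A \right)} = - \frac{12}{A}$
$\left(X + v{\left(-91 \right)}\right) - 26736 = \left(-12435 - \frac{12}{-91}\right) - 26736 = \left(-12435 - - \frac{12}{91}\right) - 26736 = \left(-12435 + \frac{12}{91}\right) - 26736 = - \frac{1131573}{91} - 26736 = - \frac{3564549}{91}$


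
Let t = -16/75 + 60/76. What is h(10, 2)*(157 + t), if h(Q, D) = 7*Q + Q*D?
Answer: 1347276/95 ≈ 14182.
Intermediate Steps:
h(Q, D) = 7*Q + D*Q
t = 821/1425 (t = -16*1/75 + 60*(1/76) = -16/75 + 15/19 = 821/1425 ≈ 0.57614)
h(10, 2)*(157 + t) = (10*(7 + 2))*(157 + 821/1425) = (10*9)*(224546/1425) = 90*(224546/1425) = 1347276/95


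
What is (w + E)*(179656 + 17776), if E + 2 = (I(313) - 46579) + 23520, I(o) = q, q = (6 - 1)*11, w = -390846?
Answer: -81707628064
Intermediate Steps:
q = 55 (q = 5*11 = 55)
I(o) = 55
E = -23006 (E = -2 + ((55 - 46579) + 23520) = -2 + (-46524 + 23520) = -2 - 23004 = -23006)
(w + E)*(179656 + 17776) = (-390846 - 23006)*(179656 + 17776) = -413852*197432 = -81707628064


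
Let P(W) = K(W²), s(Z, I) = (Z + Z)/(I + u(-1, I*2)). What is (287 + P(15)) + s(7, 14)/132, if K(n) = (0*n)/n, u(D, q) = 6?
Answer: 378847/1320 ≈ 287.01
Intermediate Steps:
s(Z, I) = 2*Z/(6 + I) (s(Z, I) = (Z + Z)/(I + 6) = (2*Z)/(6 + I) = 2*Z/(6 + I))
K(n) = 0 (K(n) = 0/n = 0)
P(W) = 0
(287 + P(15)) + s(7, 14)/132 = (287 + 0) + (2*7/(6 + 14))/132 = 287 + (2*7/20)*(1/132) = 287 + (2*7*(1/20))*(1/132) = 287 + (7/10)*(1/132) = 287 + 7/1320 = 378847/1320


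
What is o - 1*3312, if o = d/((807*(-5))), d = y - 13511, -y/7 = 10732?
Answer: -885019/269 ≈ -3290.0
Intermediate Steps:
y = -75124 (y = -7*10732 = -75124)
d = -88635 (d = -75124 - 13511 = -88635)
o = 5909/269 (o = -88635/(807*(-5)) = -88635/(-4035) = -88635*(-1/4035) = 5909/269 ≈ 21.967)
o - 1*3312 = 5909/269 - 1*3312 = 5909/269 - 3312 = -885019/269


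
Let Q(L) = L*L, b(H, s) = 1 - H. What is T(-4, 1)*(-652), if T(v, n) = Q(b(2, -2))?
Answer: -652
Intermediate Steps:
Q(L) = L²
T(v, n) = 1 (T(v, n) = (1 - 1*2)² = (1 - 2)² = (-1)² = 1)
T(-4, 1)*(-652) = 1*(-652) = -652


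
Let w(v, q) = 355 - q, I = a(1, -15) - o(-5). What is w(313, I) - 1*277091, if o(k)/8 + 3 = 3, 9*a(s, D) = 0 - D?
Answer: -830213/3 ≈ -2.7674e+5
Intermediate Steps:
a(s, D) = -D/9 (a(s, D) = (0 - D)/9 = (-D)/9 = -D/9)
o(k) = 0 (o(k) = -24 + 8*3 = -24 + 24 = 0)
I = 5/3 (I = -⅑*(-15) - 1*0 = 5/3 + 0 = 5/3 ≈ 1.6667)
w(313, I) - 1*277091 = (355 - 1*5/3) - 1*277091 = (355 - 5/3) - 277091 = 1060/3 - 277091 = -830213/3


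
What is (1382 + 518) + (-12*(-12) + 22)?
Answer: 2066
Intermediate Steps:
(1382 + 518) + (-12*(-12) + 22) = 1900 + (144 + 22) = 1900 + 166 = 2066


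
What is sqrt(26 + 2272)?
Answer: sqrt(2298) ≈ 47.937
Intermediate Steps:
sqrt(26 + 2272) = sqrt(2298)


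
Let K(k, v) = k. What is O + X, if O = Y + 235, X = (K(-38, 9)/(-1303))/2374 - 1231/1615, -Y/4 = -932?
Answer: 9897105422939/2497857515 ≈ 3962.2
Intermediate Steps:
Y = 3728 (Y = -4*(-932) = 3728)
X = -1903909006/2497857515 (X = -38/(-1303)/2374 - 1231/1615 = -38*(-1/1303)*(1/2374) - 1231*1/1615 = (38/1303)*(1/2374) - 1231/1615 = 19/1546661 - 1231/1615 = -1903909006/2497857515 ≈ -0.76222)
O = 3963 (O = 3728 + 235 = 3963)
O + X = 3963 - 1903909006/2497857515 = 9897105422939/2497857515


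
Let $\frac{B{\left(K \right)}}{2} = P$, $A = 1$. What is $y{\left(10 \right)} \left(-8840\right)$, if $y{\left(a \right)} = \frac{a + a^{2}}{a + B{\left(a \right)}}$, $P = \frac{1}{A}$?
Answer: $- \frac{243100}{3} \approx -81033.0$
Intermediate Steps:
$P = 1$ ($P = 1^{-1} = 1$)
$B{\left(K \right)} = 2$ ($B{\left(K \right)} = 2 \cdot 1 = 2$)
$y{\left(a \right)} = \frac{a + a^{2}}{2 + a}$ ($y{\left(a \right)} = \frac{a + a^{2}}{a + 2} = \frac{a + a^{2}}{2 + a}$)
$y{\left(10 \right)} \left(-8840\right) = \frac{10 \left(1 + 10\right)}{2 + 10} \left(-8840\right) = 10 \cdot \frac{1}{12} \cdot 11 \left(-8840\right) = \frac{55}{6} \left(-8840\right) = - \frac{243100}{3}$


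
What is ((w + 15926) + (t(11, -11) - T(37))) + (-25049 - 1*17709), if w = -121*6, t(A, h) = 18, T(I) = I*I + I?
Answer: -28946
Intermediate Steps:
T(I) = I + I² (T(I) = I² + I = I + I²)
w = -726
((w + 15926) + (t(11, -11) - T(37))) + (-25049 - 1*17709) = ((-726 + 15926) + (18 - 37*(1 + 37))) + (-25049 - 1*17709) = (15200 + (18 - 37*38)) + (-25049 - 17709) = (15200 + (18 - 1*1406)) - 42758 = (15200 + (18 - 1406)) - 42758 = (15200 - 1388) - 42758 = 13812 - 42758 = -28946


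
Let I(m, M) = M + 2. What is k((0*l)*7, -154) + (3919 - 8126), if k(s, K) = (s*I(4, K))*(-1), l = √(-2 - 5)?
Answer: -4207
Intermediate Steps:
l = I*√7 (l = √(-7) = I*√7 ≈ 2.6458*I)
I(m, M) = 2 + M
k(s, K) = -s*(2 + K) (k(s, K) = (s*(2 + K))*(-1) = -s*(2 + K))
k((0*l)*7, -154) + (3919 - 8126) = -(0*(I*√7))*7*(2 - 154) + (3919 - 8126) = -1*0*7*(-152) - 4207 = -1*0*(-152) - 4207 = 0 - 4207 = -4207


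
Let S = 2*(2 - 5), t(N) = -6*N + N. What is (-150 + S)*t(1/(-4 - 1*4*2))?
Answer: -65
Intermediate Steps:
t(N) = -5*N
S = -6 (S = 2*(-3) = -6)
(-150 + S)*t(1/(-4 - 1*4*2)) = (-150 - 6)*(-5/(-4 - 1*4*2)) = -(-780)/(-4 - 4*2) = -(-780)/(-4 - 8) = -(-780)/(-12) = -(-780)*(-1)/12 = -156*5/12 = -65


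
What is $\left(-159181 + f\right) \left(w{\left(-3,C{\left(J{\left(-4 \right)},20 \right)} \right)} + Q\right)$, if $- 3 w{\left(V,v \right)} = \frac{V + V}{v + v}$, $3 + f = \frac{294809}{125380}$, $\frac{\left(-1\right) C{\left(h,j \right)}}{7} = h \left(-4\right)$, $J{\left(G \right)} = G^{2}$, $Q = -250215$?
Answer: $\frac{2237240205826896409}{56170240} \approx 3.983 \cdot 10^{10}$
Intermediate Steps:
$C{\left(h,j \right)} = 28 h$ ($C{\left(h,j \right)} = - 7 h \left(-4\right) = - 7 \left(- 4 h\right) = 28 h$)
$f = - \frac{81331}{125380}$ ($f = -3 + \frac{294809}{125380} = - \frac{81331}{125380} \approx -0.64868$)
$w{\left(V,v \right)} = - \frac{V}{3 v}$ ($w{\left(V,v \right)} = - \frac{\left(V + V\right) \frac{1}{v + v}}{3} = - \frac{2 V \frac{1}{2 v}}{3} = - \frac{V \frac{1}{v}}{3} = - \frac{V}{3 v}$)
$\left(-159181 + f\right) \left(w{\left(-3,C{\left(J{\left(-4 \right)},20 \right)} \right)} + Q\right) = \left(-159181 - \frac{81331}{125380}\right) \left(\left(- \frac{1}{3}\right) \left(-3\right) \frac{1}{28 \left(-4\right)^{2}} - 250215\right) = - \frac{19958195111 \left(\left(- \frac{1}{3}\right) \left(-3\right) \frac{1}{28 \cdot 16} - 250215\right)}{125380} = - \frac{19958195111 \left(\left(- \frac{1}{3}\right) \left(-3\right) \frac{1}{448} - 250215\right)}{125380} = - \frac{19958195111 \left(\frac{1}{448} - 250215\right)}{125380} = \left(- \frac{19958195111}{125380}\right) \left(- \frac{112096319}{448}\right) = \frac{2237240205826896409}{56170240}$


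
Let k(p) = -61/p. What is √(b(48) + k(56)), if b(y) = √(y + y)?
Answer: √(-854 + 3136*√6)/28 ≈ 2.9510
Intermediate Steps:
b(y) = √2*√y (b(y) = √(2*y) = √2*√y)
√(b(48) + k(56)) = √(√2*√48 - 61/56) = √(√2*(4*√3) - 61*1/56) = √(4*√6 - 61/56) = √(-61/56 + 4*√6)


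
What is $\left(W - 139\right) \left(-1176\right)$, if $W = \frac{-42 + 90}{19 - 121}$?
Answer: $\frac{2788296}{17} \approx 1.6402 \cdot 10^{5}$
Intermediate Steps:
$W = - \frac{8}{17}$ ($W = \frac{48}{-102} = 48 \left(- \frac{1}{102}\right) = - \frac{8}{17} \approx -0.47059$)
$\left(W - 139\right) \left(-1176\right) = \left(- \frac{8}{17} - 139\right) \left(-1176\right) = \left(- \frac{2371}{17}\right) \left(-1176\right) = \frac{2788296}{17}$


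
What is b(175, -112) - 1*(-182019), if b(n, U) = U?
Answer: 181907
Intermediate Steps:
b(175, -112) - 1*(-182019) = -112 - 1*(-182019) = -112 + 182019 = 181907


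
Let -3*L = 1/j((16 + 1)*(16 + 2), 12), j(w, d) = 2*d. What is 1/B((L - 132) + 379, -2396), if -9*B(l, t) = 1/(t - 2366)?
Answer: 42858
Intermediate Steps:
L = -1/72 (L = -1/(3*(2*12)) = -1/3/24 = -1/3*1/24 = -1/72 ≈ -0.013889)
B(l, t) = -1/(9*(-2366 + t)) (B(l, t) = -1/(9*(t - 2366)) = -1/(9*(-2366 + t)))
1/B((L - 132) + 379, -2396) = 1/(-1/(-21294 + 9*(-2396))) = 1/(-1/(-21294 - 21564)) = 1/(-1/(-42858)) = 1/(-1*(-1/42858)) = 1/(1/42858) = 42858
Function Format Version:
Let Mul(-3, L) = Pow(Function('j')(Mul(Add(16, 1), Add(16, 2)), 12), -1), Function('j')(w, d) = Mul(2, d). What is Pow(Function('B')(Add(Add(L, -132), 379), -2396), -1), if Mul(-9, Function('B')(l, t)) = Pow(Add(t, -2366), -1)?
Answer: 42858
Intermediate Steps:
L = Rational(-1, 72) (L = Mul(Rational(-1, 3), Pow(Mul(2, 12), -1)) = Mul(Rational(-1, 3), Pow(24, -1)) = Mul(Rational(-1, 3), Rational(1, 24)) = Rational(-1, 72) ≈ -0.013889)
Function('B')(l, t) = Mul(Rational(-1, 9), Pow(Add(-2366, t), -1)) (Function('B')(l, t) = Mul(Rational(-1, 9), Pow(Add(t, -2366), -1)) = Mul(Rational(-1, 9), Pow(Add(-2366, t), -1)))
Pow(Function('B')(Add(Add(L, -132), 379), -2396), -1) = Pow(Mul(-1, Pow(Add(-21294, Mul(9, -2396)), -1)), -1) = Pow(Mul(-1, Pow(Add(-21294, -21564), -1)), -1) = Pow(Mul(-1, Pow(-42858, -1)), -1) = Pow(Mul(-1, Rational(-1, 42858)), -1) = Pow(Rational(1, 42858), -1) = 42858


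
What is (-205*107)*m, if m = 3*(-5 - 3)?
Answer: 526440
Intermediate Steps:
m = -24 (m = 3*(-8) = -24)
(-205*107)*m = -205*107*(-24) = -21935*(-24) = 526440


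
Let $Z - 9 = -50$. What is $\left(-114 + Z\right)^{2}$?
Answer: $24025$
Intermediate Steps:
$Z = -41$ ($Z = 9 - 50 = -41$)
$\left(-114 + Z\right)^{2} = \left(-114 - 41\right)^{2} = \left(-155\right)^{2} = 24025$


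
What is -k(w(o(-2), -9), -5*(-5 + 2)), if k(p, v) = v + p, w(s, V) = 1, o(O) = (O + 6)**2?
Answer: -16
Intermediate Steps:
o(O) = (6 + O)**2
k(p, v) = p + v
-k(w(o(-2), -9), -5*(-5 + 2)) = -(1 - 5*(-5 + 2)) = -(1 - 5*(-3)) = -(1 + 15) = -1*16 = -16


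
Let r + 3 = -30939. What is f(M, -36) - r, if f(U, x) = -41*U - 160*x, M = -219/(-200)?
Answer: 7331421/200 ≈ 36657.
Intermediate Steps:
M = 219/200 (M = -219*(-1/200) = 219/200 ≈ 1.0950)
r = -30942 (r = -3 - 30939 = -30942)
f(U, x) = -160*x - 41*U
f(M, -36) - r = (-160*(-36) - 41*219/200) - 1*(-30942) = (5760 - 8979/200) + 30942 = 1143021/200 + 30942 = 7331421/200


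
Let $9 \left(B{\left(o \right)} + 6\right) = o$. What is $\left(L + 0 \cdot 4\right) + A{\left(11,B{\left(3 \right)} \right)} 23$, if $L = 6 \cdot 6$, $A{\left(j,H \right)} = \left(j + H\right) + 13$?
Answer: $\frac{1373}{3} \approx 457.67$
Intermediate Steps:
$B{\left(o \right)} = -6 + \frac{o}{9}$
$A{\left(j,H \right)} = 13 + H + j$ ($A{\left(j,H \right)} = \left(H + j\right) + 13 = 13 + H + j$)
$L = 36$
$\left(L + 0 \cdot 4\right) + A{\left(11,B{\left(3 \right)} \right)} 23 = \left(36 + 0 \cdot 4\right) + \left(13 + \left(-6 + \frac{1}{9} \cdot 3\right) + 11\right) 23 = \left(36 + 0\right) + \left(13 + \left(-6 + \frac{1}{3}\right) + 11\right) 23 = 36 + \left(13 - \frac{17}{3} + 11\right) 23 = 36 + \frac{55}{3} \cdot 23 = 36 + \frac{1265}{3} = \frac{1373}{3}$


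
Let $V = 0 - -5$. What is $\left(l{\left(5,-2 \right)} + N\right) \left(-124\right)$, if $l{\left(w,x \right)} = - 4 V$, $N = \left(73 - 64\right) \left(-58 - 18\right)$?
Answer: $87296$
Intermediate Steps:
$N = -684$ ($N = 9 \left(-76\right) = -684$)
$V = 5$ ($V = 0 + 5 = 5$)
$l{\left(w,x \right)} = -20$ ($l{\left(w,x \right)} = \left(-4\right) 5 = -20$)
$\left(l{\left(5,-2 \right)} + N\right) \left(-124\right) = \left(-20 - 684\right) \left(-124\right) = \left(-704\right) \left(-124\right) = 87296$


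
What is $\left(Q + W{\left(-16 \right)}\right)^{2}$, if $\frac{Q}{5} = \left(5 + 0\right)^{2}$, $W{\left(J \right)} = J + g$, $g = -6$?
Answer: $10609$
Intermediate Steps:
$W{\left(J \right)} = -6 + J$ ($W{\left(J \right)} = J - 6 = -6 + J$)
$Q = 125$ ($Q = 5 \left(5 + 0\right)^{2} = 5 \cdot 5^{2} = 5 \cdot 25 = 125$)
$\left(Q + W{\left(-16 \right)}\right)^{2} = \left(125 - 22\right)^{2} = 103^{2} = 10609$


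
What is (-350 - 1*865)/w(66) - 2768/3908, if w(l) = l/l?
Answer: -1187747/977 ≈ -1215.7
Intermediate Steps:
w(l) = 1
(-350 - 1*865)/w(66) - 2768/3908 = (-350 - 1*865)/1 - 2768/3908 = (-350 - 865)*1 - 2768*1/3908 = -1215*1 - 692/977 = -1215 - 692/977 = -1187747/977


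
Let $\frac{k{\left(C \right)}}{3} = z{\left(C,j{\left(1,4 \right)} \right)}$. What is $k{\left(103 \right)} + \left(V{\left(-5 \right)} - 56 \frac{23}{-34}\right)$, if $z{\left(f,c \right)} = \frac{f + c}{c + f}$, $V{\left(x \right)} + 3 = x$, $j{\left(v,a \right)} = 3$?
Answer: $\frac{559}{17} \approx 32.882$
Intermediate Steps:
$V{\left(x \right)} = -3 + x$
$z{\left(f,c \right)} = 1$ ($z{\left(f,c \right)} = \frac{c + f}{c + f} = 1$)
$k{\left(C \right)} = 3$ ($k{\left(C \right)} = 3 \cdot 1 = 3$)
$k{\left(103 \right)} + \left(V{\left(-5 \right)} - 56 \frac{23}{-34}\right) = 3 - \left(8 + 56 \frac{23}{-34}\right) = 3 - \left(8 + 56 \cdot 23 \left(- \frac{1}{34}\right)\right) = 3 - - \frac{508}{17} = 3 + \left(-8 + \frac{644}{17}\right) = 3 + \frac{508}{17} = \frac{559}{17}$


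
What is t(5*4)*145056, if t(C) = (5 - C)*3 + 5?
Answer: -5802240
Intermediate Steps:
t(C) = 20 - 3*C (t(C) = (15 - 3*C) + 5 = 20 - 3*C)
t(5*4)*145056 = (20 - 15*4)*145056 = (20 - 3*20)*145056 = (20 - 60)*145056 = -40*145056 = -5802240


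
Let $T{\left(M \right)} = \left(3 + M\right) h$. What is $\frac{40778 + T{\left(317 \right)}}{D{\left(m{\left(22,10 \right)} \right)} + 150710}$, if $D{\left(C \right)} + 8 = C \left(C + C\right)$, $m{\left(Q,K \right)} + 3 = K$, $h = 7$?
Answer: $\frac{21509}{75400} \approx 0.28527$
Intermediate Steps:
$m{\left(Q,K \right)} = -3 + K$
$T{\left(M \right)} = 21 + 7 M$ ($T{\left(M \right)} = \left(3 + M\right) 7 = 21 + 7 M$)
$D{\left(C \right)} = -8 + 2 C^{2}$ ($D{\left(C \right)} = -8 + C \left(C + C\right) = -8 + C 2 C = -8 + 2 C^{2}$)
$\frac{40778 + T{\left(317 \right)}}{D{\left(m{\left(22,10 \right)} \right)} + 150710} = \frac{40778 + \left(21 + 7 \cdot 317\right)}{\left(-8 + 2 \left(-3 + 10\right)^{2}\right) + 150710} = \frac{40778 + \left(21 + 2219\right)}{\left(-8 + 2 \cdot 7^{2}\right) + 150710} = \frac{40778 + 2240}{\left(-8 + 2 \cdot 49\right) + 150710} = \frac{43018}{\left(-8 + 98\right) + 150710} = \frac{43018}{90 + 150710} = \frac{43018}{150800} = 43018 \cdot \frac{1}{150800} = \frac{21509}{75400}$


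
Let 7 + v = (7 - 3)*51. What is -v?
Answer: -197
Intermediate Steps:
v = 197 (v = -7 + (7 - 3)*51 = -7 + 4*51 = -7 + 204 = 197)
-v = -1*197 = -197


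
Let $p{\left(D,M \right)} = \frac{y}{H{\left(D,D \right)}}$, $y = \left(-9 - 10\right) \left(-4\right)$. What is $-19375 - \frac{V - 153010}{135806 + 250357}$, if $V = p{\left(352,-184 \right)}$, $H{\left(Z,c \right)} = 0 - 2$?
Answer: $- \frac{2493918359}{128721} \approx -19375.0$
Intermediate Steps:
$H{\left(Z,c \right)} = -2$
$y = 76$ ($y = \left(-19\right) \left(-4\right) = 76$)
$p{\left(D,M \right)} = -38$ ($p{\left(D,M \right)} = \frac{76}{-2} = 76 \left(- \frac{1}{2}\right) = -38$)
$V = -38$
$-19375 - \frac{V - 153010}{135806 + 250357} = -19375 - \frac{-38 - 153010}{135806 + 250357} = -19375 - - \frac{153048}{386163} = -19375 - \left(-153048\right) \frac{1}{386163} = -19375 - - \frac{51016}{128721} = -19375 + \frac{51016}{128721} = - \frac{2493918359}{128721}$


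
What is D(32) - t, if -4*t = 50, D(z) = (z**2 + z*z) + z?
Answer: 4185/2 ≈ 2092.5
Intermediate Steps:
D(z) = z + 2*z**2 (D(z) = (z**2 + z**2) + z = 2*z**2 + z = z + 2*z**2)
t = -25/2 (t = -1/4*50 = -25/2 ≈ -12.500)
D(32) - t = 32*(1 + 2*32) - 1*(-25/2) = 32*(1 + 64) + 25/2 = 32*65 + 25/2 = 2080 + 25/2 = 4185/2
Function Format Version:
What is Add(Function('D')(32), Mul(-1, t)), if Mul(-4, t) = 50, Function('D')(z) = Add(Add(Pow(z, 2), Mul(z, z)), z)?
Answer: Rational(4185, 2) ≈ 2092.5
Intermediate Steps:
Function('D')(z) = Add(z, Mul(2, Pow(z, 2))) (Function('D')(z) = Add(Add(Pow(z, 2), Pow(z, 2)), z) = Add(Mul(2, Pow(z, 2)), z) = Add(z, Mul(2, Pow(z, 2))))
t = Rational(-25, 2) (t = Mul(Rational(-1, 4), 50) = Rational(-25, 2) ≈ -12.500)
Add(Function('D')(32), Mul(-1, t)) = Add(Mul(32, Add(1, Mul(2, 32))), Mul(-1, Rational(-25, 2))) = Add(Mul(32, Add(1, 64)), Rational(25, 2)) = Add(Mul(32, 65), Rational(25, 2)) = Add(2080, Rational(25, 2)) = Rational(4185, 2)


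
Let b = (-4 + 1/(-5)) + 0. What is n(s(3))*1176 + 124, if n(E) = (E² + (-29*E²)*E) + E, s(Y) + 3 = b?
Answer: 1597733804/125 ≈ 1.2782e+7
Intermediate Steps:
b = -21/5 (b = (-4 + 1*(-⅕)) + 0 = (-4 - ⅕) + 0 = -21/5 + 0 = -21/5 ≈ -4.2000)
s(Y) = -36/5 (s(Y) = -3 - 21/5 = -36/5)
n(E) = E + E² - 29*E³ (n(E) = (E² - 29*E³) + E = E + E² - 29*E³)
n(s(3))*1176 + 124 = -36*(1 - 36/5 - 29*(-36/5)²)/5*1176 + 124 = -36*(1 - 36/5 - 29*1296/25)/5*1176 + 124 = -36*(1 - 36/5 - 37584/25)/5*1176 + 124 = -36/5*(-37739/25)*1176 + 124 = (1358604/125)*1176 + 124 = 1597718304/125 + 124 = 1597733804/125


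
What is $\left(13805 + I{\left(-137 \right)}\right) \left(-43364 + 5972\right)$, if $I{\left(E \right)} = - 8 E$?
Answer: $-557178192$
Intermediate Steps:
$\left(13805 + I{\left(-137 \right)}\right) \left(-43364 + 5972\right) = \left(13805 - -1096\right) \left(-43364 + 5972\right) = \left(13805 + 1096\right) \left(-37392\right) = 14901 \left(-37392\right) = -557178192$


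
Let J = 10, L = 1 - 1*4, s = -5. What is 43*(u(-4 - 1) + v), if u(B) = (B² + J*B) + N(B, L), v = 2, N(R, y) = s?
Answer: -1204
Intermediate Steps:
L = -3 (L = 1 - 4 = -3)
N(R, y) = -5
u(B) = -5 + B² + 10*B (u(B) = (B² + 10*B) - 5 = -5 + B² + 10*B)
43*(u(-4 - 1) + v) = 43*((-5 + (-4 - 1)² + 10*(-4 - 1)) + 2) = 43*((-5 + (-5)² + 10*(-5)) + 2) = 43*((-5 + 25 - 50) + 2) = 43*(-30 + 2) = 43*(-28) = -1204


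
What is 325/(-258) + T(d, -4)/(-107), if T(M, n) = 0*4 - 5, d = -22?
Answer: -33485/27606 ≈ -1.2130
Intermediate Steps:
T(M, n) = -5 (T(M, n) = 0 - 5 = -5)
325/(-258) + T(d, -4)/(-107) = 325/(-258) - 5/(-107) = 325*(-1/258) - 5*(-1/107) = -325/258 + 5/107 = -33485/27606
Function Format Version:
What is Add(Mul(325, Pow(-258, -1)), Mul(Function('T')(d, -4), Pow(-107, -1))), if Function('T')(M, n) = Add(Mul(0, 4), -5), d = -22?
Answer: Rational(-33485, 27606) ≈ -1.2130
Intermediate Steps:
Function('T')(M, n) = -5 (Function('T')(M, n) = Add(0, -5) = -5)
Add(Mul(325, Pow(-258, -1)), Mul(Function('T')(d, -4), Pow(-107, -1))) = Add(Mul(325, Pow(-258, -1)), Mul(-5, Pow(-107, -1))) = Add(Mul(325, Rational(-1, 258)), Mul(-5, Rational(-1, 107))) = Add(Rational(-325, 258), Rational(5, 107)) = Rational(-33485, 27606)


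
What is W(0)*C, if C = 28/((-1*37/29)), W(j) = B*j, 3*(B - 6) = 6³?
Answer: 0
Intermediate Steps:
B = 78 (B = 6 + (⅓)*6³ = 6 + (⅓)*216 = 6 + 72 = 78)
W(j) = 78*j
C = -812/37 (C = 28/((-37*1/29)) = 28/(-37/29) = 28*(-29/37) = -812/37 ≈ -21.946)
W(0)*C = (78*0)*(-812/37) = 0*(-812/37) = 0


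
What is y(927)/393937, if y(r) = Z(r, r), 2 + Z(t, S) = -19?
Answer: -21/393937 ≈ -5.3308e-5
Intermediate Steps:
Z(t, S) = -21 (Z(t, S) = -2 - 19 = -21)
y(r) = -21
y(927)/393937 = -21/393937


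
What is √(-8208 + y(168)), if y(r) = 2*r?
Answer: 8*I*√123 ≈ 88.724*I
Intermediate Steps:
√(-8208 + y(168)) = √(-8208 + 2*168) = √(-8208 + 336) = √(-7872) = 8*I*√123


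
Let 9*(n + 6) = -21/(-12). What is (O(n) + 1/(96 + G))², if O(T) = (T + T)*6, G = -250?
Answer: 1036131721/213444 ≈ 4854.4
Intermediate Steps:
n = -209/36 (n = -6 + (-21/(-12))/9 = -6 + (-21*(-1/12))/9 = -6 + (⅑)*(7/4) = -6 + 7/36 = -209/36 ≈ -5.8056)
O(T) = 12*T (O(T) = (2*T)*6 = 12*T)
(O(n) + 1/(96 + G))² = (12*(-209/36) + 1/(96 - 250))² = (-209/3 + 1/(-154))² = (-209/3 - 1/154)² = (-32189/462)² = 1036131721/213444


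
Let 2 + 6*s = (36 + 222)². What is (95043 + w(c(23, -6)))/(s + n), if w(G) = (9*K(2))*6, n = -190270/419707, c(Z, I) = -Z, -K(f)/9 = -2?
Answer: 2281028355/263541469 ≈ 8.6553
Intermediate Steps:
K(f) = 18 (K(f) = -9*(-2) = 18)
n = -3590/7919 (n = -190270*1/419707 = -3590/7919 ≈ -0.45334)
w(G) = 972 (w(G) = (9*18)*6 = 162*6 = 972)
s = 33281/3 (s = -⅓ + (36 + 222)²/6 = -⅓ + (⅙)*258² = -⅓ + (⅙)*66564 = -⅓ + 11094 = 33281/3 ≈ 11094.)
(95043 + w(c(23, -6)))/(s + n) = (95043 + 972)/(33281/3 - 3590/7919) = 96015/(263541469/23757) = 96015*(23757/263541469) = 2281028355/263541469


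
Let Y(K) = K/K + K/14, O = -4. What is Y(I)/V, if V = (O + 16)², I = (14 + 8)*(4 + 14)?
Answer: 205/1008 ≈ 0.20337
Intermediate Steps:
I = 396 (I = 22*18 = 396)
Y(K) = 1 + K/14 (Y(K) = 1 + K*(1/14) = 1 + K/14)
V = 144 (V = (-4 + 16)² = 12² = 144)
Y(I)/V = (1 + (1/14)*396)/144 = (1 + 198/7)*(1/144) = (205/7)*(1/144) = 205/1008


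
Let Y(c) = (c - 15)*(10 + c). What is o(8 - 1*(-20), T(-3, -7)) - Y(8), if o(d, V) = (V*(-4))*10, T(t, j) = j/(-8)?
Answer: 91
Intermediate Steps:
T(t, j) = -j/8 (T(t, j) = j*(-⅛) = -j/8)
o(d, V) = -40*V (o(d, V) = -4*V*10 = -40*V)
Y(c) = (-15 + c)*(10 + c)
o(8 - 1*(-20), T(-3, -7)) - Y(8) = -(-5)*(-7) - (-150 + 8² - 5*8) = -40*7/8 - (-150 + 64 - 40) = -35 - 1*(-126) = -35 + 126 = 91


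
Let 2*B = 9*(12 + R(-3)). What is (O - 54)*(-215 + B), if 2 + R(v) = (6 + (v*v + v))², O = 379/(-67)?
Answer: -1910566/67 ≈ -28516.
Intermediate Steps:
O = -379/67 (O = 379*(-1/67) = -379/67 ≈ -5.6567)
R(v) = -2 + (6 + v + v²)² (R(v) = -2 + (6 + (v*v + v))² = -2 + (6 + (v² + v))² = -2 + (6 + (v + v²))² = -2 + (6 + v + v²)²)
B = 693 (B = (9*(12 + (-2 + (6 - 3 + (-3)²)²)))/2 = (9*(12 + (-2 + (6 - 3 + 9)²)))/2 = (9*(12 + (-2 + 12²)))/2 = (9*(12 + (-2 + 144)))/2 = (9*(12 + 142))/2 = (9*154)/2 = (½)*1386 = 693)
(O - 54)*(-215 + B) = (-379/67 - 54)*(-215 + 693) = -3997/67*478 = -1910566/67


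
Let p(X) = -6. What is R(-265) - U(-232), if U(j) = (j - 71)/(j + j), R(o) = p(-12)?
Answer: -3087/464 ≈ -6.6530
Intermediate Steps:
R(o) = -6
U(j) = (-71 + j)/(2*j) (U(j) = (-71 + j)/((2*j)) = (-71 + j)*(1/(2*j)) = (-71 + j)/(2*j))
R(-265) - U(-232) = -6 - (-71 - 232)/(2*(-232)) = -6 - (-1)*(-303)/(2*232) = -6 - 1*303/464 = -6 - 303/464 = -3087/464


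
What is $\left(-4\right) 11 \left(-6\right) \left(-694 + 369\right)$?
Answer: $-85800$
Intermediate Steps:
$\left(-4\right) 11 \left(-6\right) \left(-694 + 369\right) = \left(-44\right) \left(-6\right) \left(-325\right) = 264 \left(-325\right) = -85800$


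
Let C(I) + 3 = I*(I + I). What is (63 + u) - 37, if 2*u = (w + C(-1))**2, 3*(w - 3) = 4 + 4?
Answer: 332/9 ≈ 36.889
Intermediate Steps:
C(I) = -3 + 2*I**2 (C(I) = -3 + I*(I + I) = -3 + I*(2*I) = -3 + 2*I**2)
w = 17/3 (w = 3 + (4 + 4)/3 = 3 + (1/3)*8 = 3 + 8/3 = 17/3 ≈ 5.6667)
u = 98/9 (u = (17/3 + (-3 + 2*(-1)**2))**2/2 = (17/3 + (-3 + 2*1))**2/2 = (17/3 + (-3 + 2))**2/2 = (17/3 - 1)**2/2 = (14/3)**2/2 = (1/2)*(196/9) = 98/9 ≈ 10.889)
(63 + u) - 37 = (63 + 98/9) - 37 = 665/9 - 37 = 332/9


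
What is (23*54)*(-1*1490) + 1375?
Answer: -1849205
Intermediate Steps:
(23*54)*(-1*1490) + 1375 = 1242*(-1490) + 1375 = -1850580 + 1375 = -1849205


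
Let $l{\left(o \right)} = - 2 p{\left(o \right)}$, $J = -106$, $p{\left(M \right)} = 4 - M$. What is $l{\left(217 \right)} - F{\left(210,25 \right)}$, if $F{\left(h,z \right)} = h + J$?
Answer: $322$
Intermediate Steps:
$l{\left(o \right)} = -8 + 2 o$ ($l{\left(o \right)} = - 2 \left(4 - o\right) = -8 + 2 o$)
$F{\left(h,z \right)} = -106 + h$ ($F{\left(h,z \right)} = h - 106 = -106 + h$)
$l{\left(217 \right)} - F{\left(210,25 \right)} = \left(-8 + 2 \cdot 217\right) - \left(-106 + 210\right) = \left(-8 + 434\right) - 104 = 426 - 104 = 322$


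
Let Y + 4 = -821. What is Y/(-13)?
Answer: 825/13 ≈ 63.462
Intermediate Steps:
Y = -825 (Y = -4 - 821 = -825)
Y/(-13) = -825/(-13) = -1/13*(-825) = 825/13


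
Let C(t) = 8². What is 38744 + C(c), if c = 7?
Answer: 38808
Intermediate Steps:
C(t) = 64
38744 + C(c) = 38744 + 64 = 38808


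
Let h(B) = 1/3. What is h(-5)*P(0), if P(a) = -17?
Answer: -17/3 ≈ -5.6667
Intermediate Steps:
h(B) = ⅓
h(-5)*P(0) = (⅓)*(-17) = -17/3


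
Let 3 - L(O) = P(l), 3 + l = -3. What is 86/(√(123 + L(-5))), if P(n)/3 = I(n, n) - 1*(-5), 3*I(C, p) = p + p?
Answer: 86*√123/123 ≈ 7.7544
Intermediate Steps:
I(C, p) = 2*p/3 (I(C, p) = (p + p)/3 = (2*p)/3 = 2*p/3)
l = -6 (l = -3 - 3 = -6)
P(n) = 15 + 2*n (P(n) = 3*(2*n/3 - 1*(-5)) = 3*(2*n/3 + 5) = 3*(5 + 2*n/3) = 15 + 2*n)
L(O) = 0 (L(O) = 3 - (15 + 2*(-6)) = 3 - (15 - 12) = 3 - 1*3 = 3 - 3 = 0)
86/(√(123 + L(-5))) = 86/(√(123 + 0)) = 86/(√123) = 86*(√123/123) = 86*√123/123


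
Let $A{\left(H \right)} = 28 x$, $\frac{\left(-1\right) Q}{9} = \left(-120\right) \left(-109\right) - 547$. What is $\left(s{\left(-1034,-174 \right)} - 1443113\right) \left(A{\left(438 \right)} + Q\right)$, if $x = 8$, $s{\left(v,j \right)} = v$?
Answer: $162571960231$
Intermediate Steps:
$Q = -112797$ ($Q = - 9 \left(\left(-120\right) \left(-109\right) - 547\right) = - 9 \left(13080 - 547\right) = \left(-9\right) 12533 = -112797$)
$A{\left(H \right)} = 224$ ($A{\left(H \right)} = 28 \cdot 8 = 224$)
$\left(s{\left(-1034,-174 \right)} - 1443113\right) \left(A{\left(438 \right)} + Q\right) = \left(-1034 - 1443113\right) \left(224 - 112797\right) = \left(-1444147\right) \left(-112573\right) = 162571960231$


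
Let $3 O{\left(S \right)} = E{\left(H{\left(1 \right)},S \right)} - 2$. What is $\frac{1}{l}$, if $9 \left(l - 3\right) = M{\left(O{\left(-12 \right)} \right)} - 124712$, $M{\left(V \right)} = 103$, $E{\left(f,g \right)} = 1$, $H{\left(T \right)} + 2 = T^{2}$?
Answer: $- \frac{9}{124582} \approx -7.2242 \cdot 10^{-5}$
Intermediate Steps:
$H{\left(T \right)} = -2 + T^{2}$
$O{\left(S \right)} = - \frac{1}{3}$ ($O{\left(S \right)} = \frac{1 - 2}{3} = \frac{1}{3} \left(-1\right) = - \frac{1}{3}$)
$l = - \frac{124582}{9}$ ($l = 3 + \frac{103 - 124712}{9} = 3 + \frac{1}{9} \left(-124609\right) = 3 - \frac{124609}{9} = - \frac{124582}{9} \approx -13842.0$)
$\frac{1}{l} = \frac{1}{- \frac{124582}{9}} = - \frac{9}{124582}$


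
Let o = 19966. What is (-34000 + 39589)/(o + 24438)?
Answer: 5589/44404 ≈ 0.12587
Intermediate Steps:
(-34000 + 39589)/(o + 24438) = (-34000 + 39589)/(19966 + 24438) = 5589/44404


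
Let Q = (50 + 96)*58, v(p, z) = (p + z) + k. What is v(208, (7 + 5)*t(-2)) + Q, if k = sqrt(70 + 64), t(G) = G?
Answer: 8652 + sqrt(134) ≈ 8663.6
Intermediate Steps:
k = sqrt(134) ≈ 11.576
v(p, z) = p + z + sqrt(134) (v(p, z) = (p + z) + sqrt(134) = p + z + sqrt(134))
Q = 8468 (Q = 146*58 = 8468)
v(208, (7 + 5)*t(-2)) + Q = (208 + (7 + 5)*(-2) + sqrt(134)) + 8468 = (208 + 12*(-2) + sqrt(134)) + 8468 = (208 - 24 + sqrt(134)) + 8468 = (184 + sqrt(134)) + 8468 = 8652 + sqrt(134)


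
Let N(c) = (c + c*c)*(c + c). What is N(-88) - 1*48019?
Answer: -1395475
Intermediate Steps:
N(c) = 2*c*(c + c²) (N(c) = (c + c²)*(2*c) = 2*c*(c + c²))
N(-88) - 1*48019 = 2*(-88)²*(1 - 88) - 1*48019 = 2*7744*(-87) - 48019 = -1347456 - 48019 = -1395475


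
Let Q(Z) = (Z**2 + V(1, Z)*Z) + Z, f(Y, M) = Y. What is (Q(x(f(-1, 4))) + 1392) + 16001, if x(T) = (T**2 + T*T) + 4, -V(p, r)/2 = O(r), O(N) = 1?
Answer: 17423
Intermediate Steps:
V(p, r) = -2 (V(p, r) = -2*1 = -2)
x(T) = 4 + 2*T**2 (x(T) = (T**2 + T**2) + 4 = 2*T**2 + 4 = 4 + 2*T**2)
Q(Z) = Z**2 - Z (Q(Z) = (Z**2 - 2*Z) + Z = Z**2 - Z)
(Q(x(f(-1, 4))) + 1392) + 16001 = ((4 + 2*(-1)**2)*(-1 + (4 + 2*(-1)**2)) + 1392) + 16001 = ((4 + 2*1)*(-1 + (4 + 2*1)) + 1392) + 16001 = ((4 + 2)*(-1 + (4 + 2)) + 1392) + 16001 = (6*(-1 + 6) + 1392) + 16001 = (6*5 + 1392) + 16001 = (30 + 1392) + 16001 = 1422 + 16001 = 17423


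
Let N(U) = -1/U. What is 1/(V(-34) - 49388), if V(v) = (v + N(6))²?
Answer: -36/1735943 ≈ -2.0738e-5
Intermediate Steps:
V(v) = (-⅙ + v)² (V(v) = (v - 1/6)² = (v - 1*⅙)² = (v - ⅙)² = (-⅙ + v)²)
1/(V(-34) - 49388) = 1/((-1 + 6*(-34))²/36 - 49388) = 1/((-1 - 204)²/36 - 49388) = 1/((1/36)*(-205)² - 49388) = 1/((1/36)*42025 - 49388) = 1/(42025/36 - 49388) = 1/(-1735943/36) = -36/1735943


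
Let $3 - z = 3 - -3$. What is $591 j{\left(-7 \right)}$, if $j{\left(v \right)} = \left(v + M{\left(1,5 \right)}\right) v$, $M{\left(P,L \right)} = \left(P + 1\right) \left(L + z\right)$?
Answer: $12411$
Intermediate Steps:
$z = -3$ ($z = 3 - \left(3 - -3\right) = 3 - \left(3 + 3\right) = 3 - 6 = -3$)
$M{\left(P,L \right)} = \left(1 + P\right) \left(-3 + L\right)$ ($M{\left(P,L \right)} = \left(P + 1\right) \left(L - 3\right) = \left(1 + P\right) \left(-3 + L\right)$)
$j{\left(v \right)} = v \left(4 + v\right)$ ($j{\left(v \right)} = \left(v + \left(-3 + 5 - 3 + 5 \cdot 1\right)\right) v = \left(v + \left(-3 + 5 - 3 + 5\right)\right) v = \left(v + 4\right) v = \left(4 + v\right) v = v \left(4 + v\right)$)
$591 j{\left(-7 \right)} = 591 \left(- 7 \left(4 - 7\right)\right) = 591 \left(\left(-7\right) \left(-3\right)\right) = 591 \cdot 21 = 12411$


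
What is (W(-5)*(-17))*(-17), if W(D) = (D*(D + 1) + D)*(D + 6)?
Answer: 4335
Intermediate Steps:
W(D) = (6 + D)*(D + D*(1 + D)) (W(D) = (D*(1 + D) + D)*(6 + D) = (D + D*(1 + D))*(6 + D) = (6 + D)*(D + D*(1 + D)))
(W(-5)*(-17))*(-17) = (-5*(12 + (-5)**2 + 8*(-5))*(-17))*(-17) = (-5*(12 + 25 - 40)*(-17))*(-17) = (-5*(-3)*(-17))*(-17) = (15*(-17))*(-17) = -255*(-17) = 4335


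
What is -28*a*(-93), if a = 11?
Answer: 28644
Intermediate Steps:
-28*a*(-93) = -28*11*(-93) = -308*(-93) = 28644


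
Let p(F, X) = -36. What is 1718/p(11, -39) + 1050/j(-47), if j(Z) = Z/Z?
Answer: 18041/18 ≈ 1002.3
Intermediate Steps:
j(Z) = 1
1718/p(11, -39) + 1050/j(-47) = 1718/(-36) + 1050/1 = 1718*(-1/36) + 1050*1 = -859/18 + 1050 = 18041/18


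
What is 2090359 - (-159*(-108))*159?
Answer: -639989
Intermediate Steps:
2090359 - (-159*(-108))*159 = 2090359 - 17172*159 = 2090359 - 1*2730348 = 2090359 - 2730348 = -639989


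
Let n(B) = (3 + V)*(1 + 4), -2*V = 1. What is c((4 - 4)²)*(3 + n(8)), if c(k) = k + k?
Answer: 0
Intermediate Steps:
V = -½ (V = -½*1 = -½ ≈ -0.50000)
c(k) = 2*k
n(B) = 25/2 (n(B) = (3 - ½)*(1 + 4) = (5/2)*5 = 25/2)
c((4 - 4)²)*(3 + n(8)) = (2*(4 - 4)²)*(3 + 25/2) = (2*0²)*(31/2) = (2*0)*(31/2) = 0*(31/2) = 0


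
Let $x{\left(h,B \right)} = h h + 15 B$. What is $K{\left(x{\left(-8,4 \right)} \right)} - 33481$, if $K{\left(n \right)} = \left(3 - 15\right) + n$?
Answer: $-33369$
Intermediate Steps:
$x{\left(h,B \right)} = h^{2} + 15 B$
$K{\left(n \right)} = -12 + n$
$K{\left(x{\left(-8,4 \right)} \right)} - 33481 = \left(-12 + \left(\left(-8\right)^{2} + 15 \cdot 4\right)\right) - 33481 = \left(-12 + \left(64 + 60\right)\right) - 33481 = \left(-12 + 124\right) - 33481 = 112 - 33481 = -33369$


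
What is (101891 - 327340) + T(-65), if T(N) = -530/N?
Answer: -2930731/13 ≈ -2.2544e+5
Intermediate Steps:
(101891 - 327340) + T(-65) = (101891 - 327340) - 530/(-65) = -225449 - 530*(-1/65) = -225449 + 106/13 = -2930731/13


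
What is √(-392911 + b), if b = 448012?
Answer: √55101 ≈ 234.74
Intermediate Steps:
√(-392911 + b) = √(-392911 + 448012) = √55101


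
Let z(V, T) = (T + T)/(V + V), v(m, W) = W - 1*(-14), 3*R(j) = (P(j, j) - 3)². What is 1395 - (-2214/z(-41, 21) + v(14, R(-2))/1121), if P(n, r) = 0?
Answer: -22972772/7847 ≈ -2927.6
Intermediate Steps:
R(j) = 3 (R(j) = (0 - 3)²/3 = (⅓)*(-3)² = (⅓)*9 = 3)
v(m, W) = 14 + W (v(m, W) = W + 14 = 14 + W)
z(V, T) = T/V (z(V, T) = (2*T)/((2*V)) = (2*T)*(1/(2*V)) = T/V)
1395 - (-2214/z(-41, 21) + v(14, R(-2))/1121) = 1395 - (-2214/(21/(-41)) + (14 + 3)/1121) = 1395 - (-2214/(21*(-1/41)) + 17*(1/1121)) = 1395 - (-2214/(-21/41) + 17/1121) = 1395 - (-2214*(-41/21) + 17/1121) = 1395 - (30258/7 + 17/1121) = 1395 - 1*33919337/7847 = 1395 - 33919337/7847 = -22972772/7847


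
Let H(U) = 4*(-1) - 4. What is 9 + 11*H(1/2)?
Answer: -79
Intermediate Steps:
H(U) = -8 (H(U) = -4 - 4 = -8)
9 + 11*H(1/2) = 9 + 11*(-8) = 9 - 88 = -79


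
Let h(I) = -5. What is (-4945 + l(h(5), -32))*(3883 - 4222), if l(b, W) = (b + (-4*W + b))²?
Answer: -3043881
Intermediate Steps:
l(b, W) = (-4*W + 2*b)² (l(b, W) = (b + (b - 4*W))² = (-4*W + 2*b)²)
(-4945 + l(h(5), -32))*(3883 - 4222) = (-4945 + 4*(-1*(-5) + 2*(-32))²)*(3883 - 4222) = (-4945 + 4*(5 - 64)²)*(-339) = (-4945 + 4*(-59)²)*(-339) = (-4945 + 4*3481)*(-339) = (-4945 + 13924)*(-339) = 8979*(-339) = -3043881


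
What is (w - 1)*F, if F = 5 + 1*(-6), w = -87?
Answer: 88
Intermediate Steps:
F = -1 (F = 5 - 6 = -1)
(w - 1)*F = (-87 - 1)*(-1) = -88*(-1) = 88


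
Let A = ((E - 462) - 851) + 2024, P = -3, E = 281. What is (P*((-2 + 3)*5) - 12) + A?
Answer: 965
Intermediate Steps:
A = 992 (A = ((281 - 462) - 851) + 2024 = (-181 - 851) + 2024 = -1032 + 2024 = 992)
(P*((-2 + 3)*5) - 12) + A = (-3*(-2 + 3)*5 - 12) + 992 = (-3*5 - 12) + 992 = (-15 - 12) + 992 = -27 + 992 = 965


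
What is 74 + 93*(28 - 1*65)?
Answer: -3367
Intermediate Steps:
74 + 93*(28 - 1*65) = 74 + 93*(28 - 65) = 74 + 93*(-37) = 74 - 3441 = -3367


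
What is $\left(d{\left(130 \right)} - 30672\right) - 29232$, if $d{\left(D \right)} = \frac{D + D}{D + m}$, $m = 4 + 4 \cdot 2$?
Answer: $- \frac{4253054}{71} \approx -59902.0$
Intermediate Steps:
$m = 12$ ($m = 4 + 8 = 12$)
$d{\left(D \right)} = \frac{2 D}{12 + D}$ ($d{\left(D \right)} = \frac{D + D}{D + 12} = \frac{2 D}{12 + D}$)
$\left(d{\left(130 \right)} - 30672\right) - 29232 = \left(2 \cdot 130 \frac{1}{12 + 130} - 30672\right) - 29232 = \left(2 \cdot 130 \cdot \frac{1}{142} - 30672\right) - 29232 = \left(\frac{130}{71} - 30672\right) - 29232 = - \frac{2177582}{71} - 29232 = - \frac{4253054}{71}$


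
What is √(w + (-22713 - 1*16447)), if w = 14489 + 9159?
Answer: 2*I*√3878 ≈ 124.55*I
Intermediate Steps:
w = 23648
√(w + (-22713 - 1*16447)) = √(23648 + (-22713 - 1*16447)) = √(23648 + (-22713 - 16447)) = √(23648 - 39160) = √(-15512) = 2*I*√3878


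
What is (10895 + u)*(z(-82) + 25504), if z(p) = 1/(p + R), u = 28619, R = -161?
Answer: 244886869094/243 ≈ 1.0078e+9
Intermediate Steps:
z(p) = 1/(-161 + p) (z(p) = 1/(p - 161) = 1/(-161 + p))
(10895 + u)*(z(-82) + 25504) = (10895 + 28619)*(1/(-161 - 82) + 25504) = 39514*(1/(-243) + 25504) = 39514*(-1/243 + 25504) = 39514*(6197471/243) = 244886869094/243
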